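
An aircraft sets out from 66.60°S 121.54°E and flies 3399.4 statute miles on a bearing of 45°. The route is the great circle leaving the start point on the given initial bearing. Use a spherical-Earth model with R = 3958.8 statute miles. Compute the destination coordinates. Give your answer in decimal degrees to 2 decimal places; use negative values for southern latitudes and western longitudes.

latitude -22.77°, longitude 157.03°

The arc subtends δ = 3399.4/3958.8 = 0.858695 rad at the centre.
With φ₁ = -66.60° = -1.162389 rad and θ = 45° = 0.785398 rad:
Applying the spherical law of cosines for sides, sin φ₂ = sin φ₁ cos δ + cos φ₁ sin δ cos θ = -0.387102, so φ₂ = -22.77°.
For the longitude increment, Δλ = atan2( sin θ sin δ cos φ₁, cos δ − sin φ₁ sin φ₂ ) = atan2(0.212583, 0.298161) = 35.49°.
λ₂ = 121.54° + 35.49° = 157.03°.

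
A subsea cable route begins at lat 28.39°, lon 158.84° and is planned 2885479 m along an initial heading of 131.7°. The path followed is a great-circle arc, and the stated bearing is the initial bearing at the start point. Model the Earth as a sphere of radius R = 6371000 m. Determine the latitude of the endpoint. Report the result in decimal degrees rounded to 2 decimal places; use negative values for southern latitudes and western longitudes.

Angular distance δ = d/R = 2885479 / 6371000 = 0.452908 rad.
Start latitude φ₁ = 0.495499 rad; initial bearing θ = 2.298599 rad.
Destination latitude: φ₂ = arcsin( sin φ₁ cos δ + cos φ₁ sin δ cos θ ) = arcsin(0.171449) = 9.87°.
Δλ = atan2( sin θ sin δ cos φ₁ , cos δ − sin φ₁ sin φ₂ ) = atan2(0.287422, 0.817659) = 0.338027 rad = 19.37°.
Hence λ₂ = 158.84° + 19.37° = 178.21°.

latitude 9.87°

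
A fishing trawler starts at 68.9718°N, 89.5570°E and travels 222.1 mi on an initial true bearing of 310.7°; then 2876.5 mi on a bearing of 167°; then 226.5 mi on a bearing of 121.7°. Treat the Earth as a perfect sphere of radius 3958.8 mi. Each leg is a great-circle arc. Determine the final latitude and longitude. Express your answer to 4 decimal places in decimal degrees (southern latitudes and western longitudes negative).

Apply the spherical direct solution leg by leg, carrying full precision between legs.
Leg 1: from (68.9718°, 89.5570°), δ = 222.1/3958.8 = 0.056103 rad, θ = 310.7° → φ = 70.9188°, λ = 82.0851°.
Leg 2: from (70.9188°, 82.0851°), δ = 2876.5/3958.8 = 0.726609 rad, θ = 167° → φ = 29.6535°, λ = 91.9872°.
Leg 3: from (29.6535°, 91.9872°), δ = 226.5/3958.8 = 0.057214 rad, θ = 121.7° → φ = 27.8936°, λ = 95.1428°.

latitude 27.8936°, longitude 95.1428°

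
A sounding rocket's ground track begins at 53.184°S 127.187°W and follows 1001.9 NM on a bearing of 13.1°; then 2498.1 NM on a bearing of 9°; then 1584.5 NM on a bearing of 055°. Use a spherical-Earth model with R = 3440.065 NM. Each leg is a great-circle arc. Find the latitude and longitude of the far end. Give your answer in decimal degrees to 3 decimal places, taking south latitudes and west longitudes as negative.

Apply the spherical direct solution leg by leg, carrying full precision between legs.
Leg 1: from (-53.184°, -127.187°), δ = 1001.9/3440.065 = 0.291244 rad, θ = 13.1° → φ = -36.817°, λ = -122.524°.
Leg 2: from (-36.817°, -122.524°), δ = 2498.1/3440.065 = 0.726178 rad, θ = 9° → φ = 4.414°, λ = -116.544°.
Leg 3: from (4.414°, -116.544°), δ = 1584.5/3440.065 = 0.460602 rad, θ = 55° → φ = 18.853°, λ = -93.916°.

latitude 18.853°, longitude -93.916°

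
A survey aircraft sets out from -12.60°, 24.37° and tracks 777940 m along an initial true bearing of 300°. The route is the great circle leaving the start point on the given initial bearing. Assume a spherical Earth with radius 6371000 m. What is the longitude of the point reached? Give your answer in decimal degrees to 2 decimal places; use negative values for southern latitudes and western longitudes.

longitude 18.24°

δ = 777940/6371000 = 0.122106 rad (6.9962°).
Start latitude φ₁ = -0.219911 rad; initial bearing θ = 5.235988 rad.
Destination latitude: φ₂ = arcsin( sin φ₁ cos δ + cos φ₁ sin δ cos θ ) = arcsin(-0.157084) = -9.04°.
Δλ = atan2( sin θ sin δ cos φ₁ , cos δ − sin φ₁ sin φ₂ ) = atan2(-0.102944, 0.958287) = -0.107015 rad = -6.13°.
Hence λ₂ = 24.37° + -6.13° = 18.24°.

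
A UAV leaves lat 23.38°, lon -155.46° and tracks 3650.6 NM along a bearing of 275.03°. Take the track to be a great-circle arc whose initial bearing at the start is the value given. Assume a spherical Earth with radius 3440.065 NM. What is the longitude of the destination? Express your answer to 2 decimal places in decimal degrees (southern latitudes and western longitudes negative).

longitude 140.18°

Angular distance δ = d/R = 3650.6 / 3440.065 = 1.061201 rad.
With φ₁ = 23.38° = 0.408058 rad and θ = 275.03° = 4.800179 rad:
sin φ₂ = sin φ₁ cos δ + cos φ₁ sin δ cos θ = (0.396828)(0.487824) + (0.917893)(0.872942)(0.087677) = 0.263835
φ₂ = asin(0.263835) = 0.266996 rad = 15.30°.
For the longitude increment, Δλ = atan2( sin θ sin δ cos φ₁, cos δ − sin φ₁ sin φ₂ ) = atan2(-0.798182, 0.383127) = -64.36°.
λ₂ = -155.46° + -64.36° = -219.82°, normalized to (−180°, 180°] → 140.18°.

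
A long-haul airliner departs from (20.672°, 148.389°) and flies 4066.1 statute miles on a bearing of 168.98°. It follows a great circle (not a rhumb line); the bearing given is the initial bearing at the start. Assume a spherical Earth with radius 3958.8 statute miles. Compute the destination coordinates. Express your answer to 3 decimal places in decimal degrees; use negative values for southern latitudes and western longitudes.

Angular distance δ = d/R = 4066.1 / 3958.8 = 1.027104 rad.
Converting: φ₁ = 0.360794 rad, θ = 2.949257 rad.
Applying the spherical law of cosines for sides, sin φ₂ = sin φ₁ cos δ + cos φ₁ sin δ cos θ = -0.603325, so φ₂ = -37.108°.
For the longitude increment, Δλ = atan2( sin θ sin δ cos φ₁, cos δ − sin φ₁ sin φ₂ ) = atan2(0.153056, 0.730284) = 11.837°.
λ₂ = 148.389° + 11.837° = 160.226°.

latitude -37.108°, longitude 160.226°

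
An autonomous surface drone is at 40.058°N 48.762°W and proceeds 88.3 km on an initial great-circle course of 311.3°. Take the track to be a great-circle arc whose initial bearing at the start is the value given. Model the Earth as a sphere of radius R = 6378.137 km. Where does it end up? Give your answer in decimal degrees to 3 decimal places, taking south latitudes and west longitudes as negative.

Central angle δ = d/R = 0.013844 rad.
Converting: φ₁ = 0.699144 rad, θ = 5.433210 rad.
Applying the spherical law of cosines for sides, sin φ₂ = sin φ₁ cos δ + cos φ₁ sin δ cos θ = 0.650494, so φ₂ = 40.579°.
Δλ = atan2( sin θ sin δ cos φ₁ , cos δ − sin φ₁ sin φ₂ ) = atan2(-0.007960, 0.581270) = -0.013694 rad = -0.785°.
Hence λ₂ = -48.762° + -0.785° = -49.547°.

latitude 40.579°, longitude -49.547°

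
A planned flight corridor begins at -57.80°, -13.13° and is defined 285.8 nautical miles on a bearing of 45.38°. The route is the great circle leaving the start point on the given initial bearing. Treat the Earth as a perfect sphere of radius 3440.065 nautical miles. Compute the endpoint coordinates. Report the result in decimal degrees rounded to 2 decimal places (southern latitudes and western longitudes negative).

Angular distance δ = d/R = 285.8 / 3440.065 = 0.083080 rad.
Converting: φ₁ = -1.008800 rad, θ = 0.792030 rad.
Destination latitude: φ₂ = arcsin( sin φ₁ cos δ + cos φ₁ sin δ cos θ ) = arcsin(-0.812214) = -54.31°.
For the longitude increment, Δλ = atan2( sin θ sin δ cos φ₁, cos δ − sin φ₁ sin φ₂ ) = atan2(0.031475, 0.309261) = 5.81°.
λ₂ = -13.13° + 5.81° = -7.32°.

latitude -54.31°, longitude -7.32°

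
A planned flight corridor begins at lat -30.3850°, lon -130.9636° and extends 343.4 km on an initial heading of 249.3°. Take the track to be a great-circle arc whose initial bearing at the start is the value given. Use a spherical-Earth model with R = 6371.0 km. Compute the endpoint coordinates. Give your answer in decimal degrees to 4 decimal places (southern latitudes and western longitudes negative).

Angular distance δ = d/R = 343.4 / 6371 = 0.053900 rad.
With φ₁ = -30.3850° = -0.530318 rad and θ = 249.3° = 4.351106 rad:
Applying the spherical law of cosines for sides, sin φ₂ = sin φ₁ cos δ + cos φ₁ sin δ cos θ = -0.521501, so φ₂ = -31.4330°.
Then Δλ = atan2(-0.043474, 0.734768) = -0.059098 rad, from sin θ sin δ cos φ₁ over cos δ − sin φ₁ sin φ₂.
Hence λ₂ = -130.9636° + -3.3861° = -134.3497°.

latitude -31.4330°, longitude -134.3497°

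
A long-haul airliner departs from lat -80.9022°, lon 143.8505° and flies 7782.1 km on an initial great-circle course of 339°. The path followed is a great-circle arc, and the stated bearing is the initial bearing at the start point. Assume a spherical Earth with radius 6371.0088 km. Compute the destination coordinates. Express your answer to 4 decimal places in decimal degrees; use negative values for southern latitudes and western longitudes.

latitude -11.4926°, longitude 123.7532°

Angular distance δ = d/R = 7782.1 / 6371.0088 = 1.221486 rad.
With φ₁ = -80.9022° = -1.412010 rad and θ = 339° = 5.916666 rad:
Applying the spherical law of cosines for sides, sin φ₂ = sin φ₁ cos δ + cos φ₁ sin δ cos θ = -0.199241, so φ₂ = -11.4926°.
Δλ = atan2( sin θ sin δ cos φ₁ , cos δ − sin φ₁ sin φ₂ ) = atan2(-0.053243, 0.145515) = -0.350764 rad = -20.0973°.
Hence λ₂ = 143.8505° + -20.0973° = 123.7532°.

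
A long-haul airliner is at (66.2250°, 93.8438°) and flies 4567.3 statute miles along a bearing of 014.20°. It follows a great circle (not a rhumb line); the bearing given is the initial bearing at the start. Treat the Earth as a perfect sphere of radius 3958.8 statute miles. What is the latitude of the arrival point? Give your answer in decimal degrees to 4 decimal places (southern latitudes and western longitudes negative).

Central angle δ = d/R = 1.153708 rad.
With φ₁ = 66.2250° = 1.155844 rad and θ = 14.2° = 0.247837 rad:
Destination latitude: φ₂ = arcsin( sin φ₁ cos δ + cos φ₁ sin δ cos θ ) = arcsin(0.728045) = 46.7227°.
Δλ = atan2( sin θ sin δ cos φ₁ , cos δ − sin φ₁ sin φ₂ ) = atan2(0.090417, -0.261160) = 2.808296 rad = 160.9035°.
λ₂ = 93.8438° + 160.9035° = 254.7473°, normalized to (−180°, 180°] → -105.2527°.

latitude 46.7227°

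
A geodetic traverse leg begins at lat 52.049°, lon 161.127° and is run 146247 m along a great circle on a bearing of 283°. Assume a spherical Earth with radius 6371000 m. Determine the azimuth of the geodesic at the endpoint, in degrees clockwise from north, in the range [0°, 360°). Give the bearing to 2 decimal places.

final bearing 281.34°

Angular distance δ = d/R = 146247 / 6371000 = 0.022955 rad.
Start latitude φ₁ = 0.908426 rad; initial bearing θ = 4.939282 rad.
Destination latitude: φ₂ = arcsin( sin φ₁ cos δ + cos φ₁ sin δ cos θ ) = arcsin(0.791505) = 52.326°.
Then Δλ = atan2(-0.013754, 0.375606) = -0.036602 rad, from sin θ sin δ cos φ₁ over cos δ − sin φ₁ sin φ₂.
λ₂ = λ₁ + Δλ = 159.030°.
The forward bearing on arrival equals the back-azimuth from the destination plus 180°.
Back-azimuth from P₂ (52.33°, 159.03°) to P₁ (52.05°, 161.13°), with Δλ' = λ₁ − λ₂ = 2.10°: atan2( sin Δλ' cos φ₁ , cos φ₂ sin φ₁ − sin φ₂ cos φ₁ cos Δλ' ) = 101.34°.
Final bearing = (101.34° + 180°) mod 360° = 281.34°.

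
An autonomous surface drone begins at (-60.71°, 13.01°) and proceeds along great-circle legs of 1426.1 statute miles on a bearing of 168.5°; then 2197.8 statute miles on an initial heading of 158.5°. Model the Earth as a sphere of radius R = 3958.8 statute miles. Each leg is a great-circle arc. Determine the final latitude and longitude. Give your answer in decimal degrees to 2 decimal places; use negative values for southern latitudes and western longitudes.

latitude -67.13°, longitude -172.62°

Apply the spherical direct solution leg by leg, carrying full precision between legs.
Leg 1: from (-60.71°, 13.01°), δ = 1426.1/3958.8 = 0.360235 rad, θ = 168.5° → φ = -80.12°, λ = 37.18°.
Leg 2: from (-80.12°, 37.18°), δ = 2197.8/3958.8 = 0.555168 rad, θ = 158.5° → φ = -67.13°, λ = -172.62°.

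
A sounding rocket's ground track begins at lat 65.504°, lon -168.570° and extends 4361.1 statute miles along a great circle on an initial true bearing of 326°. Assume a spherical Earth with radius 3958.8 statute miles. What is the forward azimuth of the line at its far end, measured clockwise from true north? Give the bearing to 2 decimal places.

final bearing 199.46°

The arc subtends δ = 4361.1/3958.8 = 1.101622 rad at the centre.
With φ₁ = 65.504° = 1.143260 rad and θ = 326° = 5.689773 rad:
sin φ₂ = sin φ₁ cos δ + cos φ₁ sin δ cos θ = (0.909990)(0.452150) + (0.414630)(0.891942)(0.829038) = 0.718052
φ₂ = asin(0.718052) = 0.800999 rad = 45.894°.
Δλ = atan2( sin θ sin δ cos φ₁ , cos δ − sin φ₁ sin φ₂ ) = atan2(-0.206804, -0.201270) = -2.342634 rad = -134.223°.
λ₂ = -168.570° + -134.223° = -302.793°, normalized to (−180°, 180°] → 57.207°.
The forward bearing on arrival equals the back-azimuth from the destination plus 180°.
Back-azimuth from P₂ (45.89°, 57.21°) to P₁ (65.50°, -168.57°), with Δλ' = λ₁ − λ₂ = -225.78°: atan2( sin Δλ' cos φ₁ , cos φ₂ sin φ₁ − sin φ₂ cos φ₁ cos Δλ' ) = 19.46°.
Final bearing = (19.46° + 180°) mod 360° = 199.46°.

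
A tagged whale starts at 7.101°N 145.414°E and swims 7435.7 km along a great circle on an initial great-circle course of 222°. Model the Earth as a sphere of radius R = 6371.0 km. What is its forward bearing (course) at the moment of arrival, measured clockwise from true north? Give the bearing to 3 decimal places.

The arc subtends δ = 7435.7/6371 = 1.167117 rad at the centre.
With φ₁ = 7.101° = 0.123936 rad and θ = 222° = 3.874631 rad:
Destination latitude: φ₂ = arcsin( sin φ₁ cos δ + cos φ₁ sin δ cos θ ) = arcsin(-0.629612) = -39.022°.
For the longitude increment, Δλ = atan2( sin θ sin δ cos φ₁, cos δ − sin φ₁ sin φ₂ ) = atan2(-0.610627, 0.470637) = -52.377°.
Hence λ₂ = 145.414° + -52.377° = 93.037°.
The forward bearing on arrival equals the back-azimuth from the destination plus 180°.
Back-azimuth from P₂ (-39.022°, 93.037°) to P₁ (7.101°, 145.414°), with Δλ' = λ₁ − λ₂ = 52.377°: atan2( sin Δλ' cos φ₁ , cos φ₂ sin φ₁ − sin φ₂ cos φ₁ cos Δλ' ) = 58.723°.
Final bearing = (58.723° + 180°) mod 360° = 238.723°.

final bearing 238.723°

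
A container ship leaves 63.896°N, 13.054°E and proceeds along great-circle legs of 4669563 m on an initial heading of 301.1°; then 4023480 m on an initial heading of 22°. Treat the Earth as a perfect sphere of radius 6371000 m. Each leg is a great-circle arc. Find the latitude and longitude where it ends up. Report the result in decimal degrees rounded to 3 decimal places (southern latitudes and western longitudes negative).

latitude 77.197°, longitude 11.092°

Apply the spherical direct solution leg by leg, carrying full precision between legs.
Leg 1: from (63.896°, 13.054°), δ = 4669563/6371000 = 0.732940 rad, θ = 301.1° → φ = 55.031°, λ = -75.279°.
Leg 2: from (55.031°, -75.279°), δ = 4023480/6371000 = 0.631530 rad, θ = 22° → φ = 77.197°, λ = 11.092°.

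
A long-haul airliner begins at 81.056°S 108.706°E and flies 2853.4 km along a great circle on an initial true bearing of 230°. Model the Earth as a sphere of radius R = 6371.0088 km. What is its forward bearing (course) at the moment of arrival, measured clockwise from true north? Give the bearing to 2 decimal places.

final bearing 340.57°

Angular distance δ = d/R = 2853.4 / 6371.0088 = 0.447873 rad.
Start latitude φ₁ = -1.414694 rad; initial bearing θ = 4.014257 rad.
sin φ₂ = sin φ₁ cos δ + cos φ₁ sin δ cos θ = (-0.987841)(0.901370) + (0.155469)(0.433049)(-0.642788) = -0.933687
φ₂ = asin(-0.933687) = -1.204574 rad = -69.017°.
Then Δλ = atan2(-0.051574, -0.020963) = -1.956864 rad, from sin θ sin δ cos φ₁ over cos δ − sin φ₁ sin φ₂.
λ₂ = 108.706° + -112.120° = -3.414°.
The forward bearing on arrival equals the back-azimuth from the destination plus 180°.
Back-azimuth from P₂ (-69.02°, -3.41°) to P₁ (-81.06°, 108.71°), with Δλ' = λ₁ − λ₂ = 112.12°: atan2( sin Δλ' cos φ₁ , cos φ₂ sin φ₁ − sin φ₂ cos φ₁ cos Δλ' ) = 160.57°.
Final bearing = (160.57° + 180°) mod 360° = 340.57°.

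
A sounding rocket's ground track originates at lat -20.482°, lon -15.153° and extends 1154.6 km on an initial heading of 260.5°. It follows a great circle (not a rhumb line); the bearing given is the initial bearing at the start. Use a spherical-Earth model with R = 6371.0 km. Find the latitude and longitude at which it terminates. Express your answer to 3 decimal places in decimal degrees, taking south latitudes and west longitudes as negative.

δ = 1154.6/6371 = 0.181227 rad (10.3836°).
Start latitude φ₁ = -0.357478 rad; initial bearing θ = 4.546583 rad.
sin φ₂ = sin φ₁ cos δ + cos φ₁ sin δ cos θ = (-0.349913)(0.983623) + (0.936782)(0.180237)(-0.165048) = -0.372050
φ₂ = asin(-0.372050) = -0.381216 rad = -21.842°.
Δλ = atan2( sin θ sin δ cos φ₁ , cos δ − sin φ₁ sin φ₂ ) = atan2(-0.166527, 0.853438) = -0.192704 rad = -11.041°.
Hence λ₂ = -15.153° + -11.041° = -26.194°.

latitude -21.842°, longitude -26.194°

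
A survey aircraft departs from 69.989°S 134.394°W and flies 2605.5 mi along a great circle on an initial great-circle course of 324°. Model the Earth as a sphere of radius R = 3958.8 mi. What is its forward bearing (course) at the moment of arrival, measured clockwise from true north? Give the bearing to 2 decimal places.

final bearing 345.78°

The arc subtends δ = 2605.5/3958.8 = 0.658154 rad at the centre.
With φ₁ = -69.989° = -1.221538 rad and θ = 324° = 5.654867 rad:
sin φ₂ = sin φ₁ cos δ + cos φ₁ sin δ cos θ = (-0.939627)(0.791123) + (0.342201)(0.611657)(0.809017) = -0.574025
φ₂ = asin(-0.574025) = -0.611413 rad = -35.031°.
For the longitude increment, Δλ = atan2( sin θ sin δ cos φ₁, cos δ − sin φ₁ sin φ₂ ) = atan2(-0.123029, 0.251753) = -26.044°.
λ₂ = λ₁ + Δλ = -160.438°.
The forward bearing on arrival equals the back-azimuth from the destination plus 180°.
Back-azimuth from P₂ (-35.03°, -160.44°) to P₁ (-69.99°, -134.39°), with Δλ' = λ₁ − λ₂ = 26.04°: atan2( sin Δλ' cos φ₁ , cos φ₂ sin φ₁ − sin φ₂ cos φ₁ cos Δλ' ) = 165.78°.
Final bearing = (165.78° + 180°) mod 360° = 345.78°.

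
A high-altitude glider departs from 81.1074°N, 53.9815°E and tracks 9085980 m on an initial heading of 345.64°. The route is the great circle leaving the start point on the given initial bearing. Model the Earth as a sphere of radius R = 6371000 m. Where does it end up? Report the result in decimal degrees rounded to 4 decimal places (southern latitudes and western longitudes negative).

δ = 9085980/6371000 = 1.426147 rad (81.7122°).
Converting: φ₁ = 1.415591 rad, θ = 6.032556 rad.
sin φ₂ = sin φ₁ cos δ + cos φ₁ sin δ cos θ = (0.987980)(0.144146) + (0.154583)(0.989556)(0.968757) = 0.290602
φ₂ = asin(0.290602) = 0.294856 rad = 16.8940°.
Then Δλ = atan2(-0.037938, -0.142963) = -2.882201 rad, from sin θ sin δ cos φ₁ over cos δ − sin φ₁ sin φ₂.
Hence λ₂ = 53.9815° + -165.1379° = -111.1564°.

latitude 16.8940°, longitude -111.1564°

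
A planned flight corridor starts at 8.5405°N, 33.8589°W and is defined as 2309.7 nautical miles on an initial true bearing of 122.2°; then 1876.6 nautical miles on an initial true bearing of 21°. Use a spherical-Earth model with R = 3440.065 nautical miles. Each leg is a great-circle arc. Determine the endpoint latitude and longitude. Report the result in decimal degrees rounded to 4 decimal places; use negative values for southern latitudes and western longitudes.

latitude 17.0129°, longitude 9.9421°

Apply the spherical direct solution leg by leg, carrying full precision between legs.
Leg 1: from (8.5405°, -33.8589°), δ = 2309.7/3440.065 = 0.671412 rad, θ = 122.2° → φ = -12.2131°, λ = -1.2705°.
Leg 2: from (-12.2131°, -1.2705°), δ = 1876.6/3440.065 = 0.545513 rad, θ = 21° → φ = 17.0129°, λ = 9.9421°.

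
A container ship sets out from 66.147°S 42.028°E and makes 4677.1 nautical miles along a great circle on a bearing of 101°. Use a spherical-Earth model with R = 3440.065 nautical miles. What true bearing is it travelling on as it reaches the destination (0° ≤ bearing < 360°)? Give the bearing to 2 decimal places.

final bearing 24.33°

Central angle δ = d/R = 1.359596 rad.
Converting: φ₁ = -1.154483 rad, θ = 1.762783 rad.
sin φ₂ = sin φ₁ cos δ + cos φ₁ sin δ cos θ = (-0.914586)(0.209633) + (0.404391)(0.977780)(-0.190809) = -0.267175
φ₂ = asin(-0.267175) = -0.270460 rad = -15.496°.
For the longitude increment, Δλ = atan2( sin θ sin δ cos φ₁, cos δ − sin φ₁ sin φ₂ ) = atan2(0.388141, -0.034721) = 95.112°.
λ₂ = 42.028° + 95.112° = 137.140°.
The forward bearing on arrival equals the back-azimuth from the destination plus 180°.
Back-azimuth from P₂ (-15.50°, 137.14°) to P₁ (-66.15°, 42.03°), with Δλ' = λ₁ − λ₂ = -95.11°: atan2( sin Δλ' cos φ₁ , cos φ₂ sin φ₁ − sin φ₂ cos φ₁ cos Δλ' ) = 204.33°.
Final bearing = (204.33° + 180°) mod 360° = 24.33°.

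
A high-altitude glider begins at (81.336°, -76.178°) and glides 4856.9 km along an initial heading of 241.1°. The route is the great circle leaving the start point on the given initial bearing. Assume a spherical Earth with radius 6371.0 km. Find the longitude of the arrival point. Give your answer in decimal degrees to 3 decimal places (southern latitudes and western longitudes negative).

δ = 4856.9/6371 = 0.762345 rad (43.6792°).
With φ₁ = 81.336° = 1.419581 rad and θ = 241.1° = 4.207989 rad:
Destination latitude: φ₂ = arcsin( sin φ₁ cos δ + cos φ₁ sin δ cos θ ) = arcsin(0.664688) = 41.658°.
Δλ = atan2( sin θ sin δ cos φ₁ , cos δ − sin φ₁ sin φ₂ ) = atan2(-0.091079, 0.066116) = -0.942885 rad = -54.023°.
Hence λ₂ = -76.178° + -54.023° = -130.201°.

longitude -130.201°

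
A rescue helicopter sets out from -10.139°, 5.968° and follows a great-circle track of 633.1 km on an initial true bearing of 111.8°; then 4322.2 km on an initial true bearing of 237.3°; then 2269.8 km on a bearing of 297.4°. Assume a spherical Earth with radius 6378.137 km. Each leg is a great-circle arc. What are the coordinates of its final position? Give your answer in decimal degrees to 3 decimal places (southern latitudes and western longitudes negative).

latitude -18.992°, longitude -45.135°

Apply the spherical direct solution leg by leg, carrying full precision between legs.
Leg 1: from (-10.139°, 5.968°), δ = 633.1/6378.137 = 0.099261 rad, θ = 111.8° → φ = -12.204°, λ = 11.370°.
Leg 2: from (-12.204°, 11.370°), δ = 4322.2/6378.137 = 0.677659 rad, θ = 237.3° → φ = -29.719°, λ = -26.040°.
Leg 3: from (-29.719°, -26.040°), δ = 2269.8/6378.137 = 0.355872 rad, θ = 297.4° → φ = -18.992°, λ = -45.135°.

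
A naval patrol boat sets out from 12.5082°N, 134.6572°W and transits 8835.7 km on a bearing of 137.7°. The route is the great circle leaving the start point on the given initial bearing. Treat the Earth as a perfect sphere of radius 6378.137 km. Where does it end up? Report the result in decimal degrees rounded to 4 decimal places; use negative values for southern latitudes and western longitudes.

The arc subtends δ = 8835.7/6378.137 = 1.385310 rad at the centre.
With φ₁ = 12.5082° = 0.218309 rad and θ = 137.7° = 2.403318 rad:
sin φ₂ = sin φ₁ cos δ + cos φ₁ sin δ cos θ = (0.216579)(0.184424) + (0.976265)(0.982847)(-0.739631) = -0.669748
φ₂ = asin(-0.669748) = -0.733869 rad = -42.0476°.
For the longitude increment, Δλ = atan2( sin θ sin δ cos φ₁, cos δ − sin φ₁ sin φ₂ ) = atan2(0.645768, 0.329478) = 62.9689°.
Hence λ₂ = -134.6572° + 62.9689° = -71.6883°.

latitude -42.0476°, longitude -71.6883°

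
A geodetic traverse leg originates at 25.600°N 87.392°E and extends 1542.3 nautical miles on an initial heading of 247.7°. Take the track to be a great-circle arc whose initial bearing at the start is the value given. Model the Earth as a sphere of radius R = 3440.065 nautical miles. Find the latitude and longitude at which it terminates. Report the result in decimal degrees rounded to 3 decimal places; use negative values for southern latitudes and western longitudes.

latitude 13.948°, longitude 62.984°

Angular distance δ = d/R = 1542.3 / 3440.065 = 0.448335 rad.
Start latitude φ₁ = 0.446804 rad; initial bearing θ = 4.323181 rad.
Applying the spherical law of cosines for sides, sin φ₂ = sin φ₁ cos δ + cos φ₁ sin δ cos θ = 0.241048, so φ₂ = 13.948°.
For the longitude increment, Δλ = atan2( sin θ sin δ cos φ₁, cos δ − sin φ₁ sin φ₂ ) = atan2(-0.361677, 0.797017) = -24.408°.
Hence λ₂ = 87.392° + -24.408° = 62.984°.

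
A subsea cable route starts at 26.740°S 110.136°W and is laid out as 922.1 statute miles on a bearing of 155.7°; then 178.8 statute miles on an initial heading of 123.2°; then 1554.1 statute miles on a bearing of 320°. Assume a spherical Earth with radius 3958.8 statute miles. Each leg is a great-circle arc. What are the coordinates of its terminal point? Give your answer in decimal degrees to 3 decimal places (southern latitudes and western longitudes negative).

Apply the spherical direct solution leg by leg, carrying full precision between legs.
Leg 1: from (-26.740°, -110.136°), δ = 922.1/3958.8 = 0.232924 rad, θ = 155.7° → φ = -38.731°, λ = -103.142°.
Leg 2: from (-38.731°, -103.142°), δ = 178.8/3958.8 = 0.045165 rad, θ = 123.2° → φ = -40.114°, λ = -100.310°.
Leg 3: from (-40.114°, -100.310°), δ = 1554.1/3958.8 = 0.392568 rad, θ = 320° → φ = -21.788°, λ = -115.667°.

latitude -21.788°, longitude -115.667°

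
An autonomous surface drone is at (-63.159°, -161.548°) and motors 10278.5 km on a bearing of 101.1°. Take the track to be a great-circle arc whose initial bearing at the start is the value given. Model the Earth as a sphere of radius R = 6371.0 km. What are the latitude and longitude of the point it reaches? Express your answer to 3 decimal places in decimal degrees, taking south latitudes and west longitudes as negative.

Central angle δ = d/R = 1.613326 rad.
Converting: φ₁ = -1.102333 rad, θ = 1.764528 rad.
Applying the spherical law of cosines for sides, sin φ₂ = sin φ₁ cos δ + cos φ₁ sin δ cos θ = -0.048912, so φ₂ = -2.804°.
For the longitude increment, Δλ = atan2( sin θ sin δ cos φ₁, cos δ − sin φ₁ sin φ₂ ) = atan2(0.442669, -0.086159) = 101.014°.
λ₂ = λ₁ + Δλ = -60.534°.

latitude -2.804°, longitude -60.534°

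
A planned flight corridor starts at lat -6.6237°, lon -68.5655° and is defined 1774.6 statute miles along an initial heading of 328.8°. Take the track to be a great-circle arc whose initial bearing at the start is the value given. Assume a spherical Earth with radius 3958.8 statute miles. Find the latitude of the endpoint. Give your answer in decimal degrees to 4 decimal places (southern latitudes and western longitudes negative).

latitude 15.3249°

The arc subtends δ = 1774.6/3958.8 = 0.448267 rad at the centre.
Converting: φ₁ = -0.115605 rad, θ = 5.738643 rad.
sin φ₂ = sin φ₁ cos δ + cos φ₁ sin δ cos θ = (-0.115348)(0.901199) + (0.993325)(0.433405)(0.855364) = 0.264293
φ₂ = asin(0.264293) = 0.267470 rad = 15.3249°.
For the longitude increment, Δλ = atan2( sin θ sin δ cos φ₁, cos δ − sin φ₁ sin φ₂ ) = atan2(-0.223017, 0.931685) = -13.4616°.
λ₂ = λ₁ + Δλ = -82.0271°.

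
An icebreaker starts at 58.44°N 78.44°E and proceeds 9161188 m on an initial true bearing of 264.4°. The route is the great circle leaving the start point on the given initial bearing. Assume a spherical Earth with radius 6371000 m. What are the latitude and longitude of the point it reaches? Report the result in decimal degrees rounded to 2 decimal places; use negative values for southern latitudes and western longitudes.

latitude 3.57°, longitude -2.81°

Central angle δ = d/R = 1.437951 rad.
Start latitude φ₁ = 1.019970 rad; initial bearing θ = 4.614651 rad.
Destination latitude: φ₂ = arcsin( sin φ₁ cos δ + cos φ₁ sin δ cos θ ) = arcsin(0.062240) = 3.57°.
For the longitude increment, Δλ = atan2( sin θ sin δ cos φ₁, cos δ − sin φ₁ sin φ₂ ) = atan2(-0.516304, 0.079421) = -81.25°.
Hence λ₂ = 78.44° + -81.25° = -2.81°.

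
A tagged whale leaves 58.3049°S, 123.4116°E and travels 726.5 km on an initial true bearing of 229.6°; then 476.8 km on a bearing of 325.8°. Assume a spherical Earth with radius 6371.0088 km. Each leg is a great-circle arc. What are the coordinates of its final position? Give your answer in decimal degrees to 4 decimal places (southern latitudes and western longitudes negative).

latitude -58.5067°, longitude 108.1120°

Apply the spherical direct solution leg by leg, carrying full precision between legs.
Leg 1: from (-58.3049°, 123.4116°), δ = 726.5/6371.0088 = 0.114032 rad, θ = 229.6° → φ = -62.1381°, λ = 112.7263°.
Leg 2: from (-62.1381°, 112.7263°), δ = 476.8/6371.0088 = 0.074839 rad, θ = 325.8° → φ = -58.5067°, λ = 108.1120°.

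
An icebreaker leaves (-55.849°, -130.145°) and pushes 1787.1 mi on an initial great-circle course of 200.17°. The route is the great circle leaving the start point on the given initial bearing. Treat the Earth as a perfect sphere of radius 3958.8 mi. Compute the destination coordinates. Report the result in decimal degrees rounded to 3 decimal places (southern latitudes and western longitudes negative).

latitude -77.044°, longitude -172.282°

Central angle δ = d/R = 0.451425 rad.
Start latitude φ₁ = -0.974749 rad; initial bearing θ = 3.493626 rad.
Applying the spherical law of cosines for sides, sin φ₂ = sin φ₁ cos δ + cos φ₁ sin δ cos θ = -0.974542, so φ₂ = -77.044°.
Then Δλ = atan2(-0.084443, 0.093334) = -0.735427 rad, from sin θ sin δ cos φ₁ over cos δ − sin φ₁ sin φ₂.
λ₂ = -130.145° + -42.137° = -172.282°.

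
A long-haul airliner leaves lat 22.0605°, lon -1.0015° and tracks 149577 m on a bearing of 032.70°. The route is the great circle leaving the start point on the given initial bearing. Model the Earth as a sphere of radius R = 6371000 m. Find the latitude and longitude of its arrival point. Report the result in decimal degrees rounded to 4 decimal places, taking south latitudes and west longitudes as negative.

The arc subtends δ = 149577/6371000 = 0.023478 rad at the centre.
Start latitude φ₁ = 0.385028 rad; initial bearing θ = 0.570723 rad.
Destination latitude: φ₂ = arcsin( sin φ₁ cos δ + cos φ₁ sin δ cos θ ) = arcsin(0.393791) = 23.1906°.
For the longitude increment, Δλ = atan2( sin θ sin δ cos φ₁, cos δ − sin φ₁ sin φ₂ ) = atan2(0.011754, 0.851822) = 0.7906°.
λ₂ = λ₁ + Δλ = -0.2109°.

latitude 23.1906°, longitude -0.2109°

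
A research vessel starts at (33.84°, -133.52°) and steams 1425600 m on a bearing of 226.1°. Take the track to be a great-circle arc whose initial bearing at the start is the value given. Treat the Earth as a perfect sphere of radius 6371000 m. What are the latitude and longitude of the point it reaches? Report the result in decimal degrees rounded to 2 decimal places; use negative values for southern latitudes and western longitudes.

latitude 24.53°, longitude -143.64°

The arc subtends δ = 1425600/6371000 = 0.223764 rad at the centre.
With φ₁ = 33.84° = 0.590619 rad and θ = 226.1° = 3.946189 rad:
Destination latitude: φ₂ = arcsin( sin φ₁ cos δ + cos φ₁ sin δ cos θ ) = arcsin(0.415191) = 24.53°.
Then Δλ = atan2(-0.132805, 0.743859) = -0.176674 rad, from sin θ sin δ cos φ₁ over cos δ − sin φ₁ sin φ₂.
Hence λ₂ = -133.52° + -10.12° = -143.64°.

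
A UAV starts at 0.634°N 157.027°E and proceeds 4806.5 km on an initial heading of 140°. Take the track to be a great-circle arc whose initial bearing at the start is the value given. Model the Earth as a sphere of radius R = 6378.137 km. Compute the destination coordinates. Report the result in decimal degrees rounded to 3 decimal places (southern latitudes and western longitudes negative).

latitude -31.069°, longitude -172.076°

δ = 4806.5/6378.137 = 0.753590 rad (43.1775°).
With φ₁ = 0.634° = 0.011065 rad and θ = 140° = 2.443461 rad:
sin φ₂ = sin φ₁ cos δ + cos φ₁ sin δ cos θ = (0.011065)(0.729237) + (0.999939)(0.684261)(-0.766044) = -0.516073
φ₂ = asin(-0.516073) = -0.542260 rad = -31.069°.
Δλ = atan2( sin θ sin δ cos φ₁ , cos δ − sin φ₁ sin φ₂ ) = atan2(0.439808, 0.734948) = 0.539257 rad = 30.897°.
λ₂ = 157.027° + 30.897° = 187.924°, normalized to (−180°, 180°] → -172.076°.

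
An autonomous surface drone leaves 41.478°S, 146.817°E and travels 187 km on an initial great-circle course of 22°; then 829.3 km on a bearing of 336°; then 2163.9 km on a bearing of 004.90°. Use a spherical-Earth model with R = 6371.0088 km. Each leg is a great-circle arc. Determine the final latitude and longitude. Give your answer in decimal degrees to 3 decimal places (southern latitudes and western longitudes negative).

latitude -13.644°, longitude 145.705°

Apply the spherical direct solution leg by leg, carrying full precision between legs.
Leg 1: from (-41.478°, 146.817°), δ = 187/6371.0088 = 0.029352 rad, θ = 22° → φ = -39.916°, λ = 147.638°.
Leg 2: from (-39.916°, 147.638°), δ = 829.3/6371.0088 = 0.130168 rad, θ = 336° → φ = -33.044°, λ = 144.027°.
Leg 3: from (-33.044°, 144.027°), δ = 2163.9/6371.0088 = 0.339648 rad, θ = 4.9° → φ = -13.644°, λ = 145.705°.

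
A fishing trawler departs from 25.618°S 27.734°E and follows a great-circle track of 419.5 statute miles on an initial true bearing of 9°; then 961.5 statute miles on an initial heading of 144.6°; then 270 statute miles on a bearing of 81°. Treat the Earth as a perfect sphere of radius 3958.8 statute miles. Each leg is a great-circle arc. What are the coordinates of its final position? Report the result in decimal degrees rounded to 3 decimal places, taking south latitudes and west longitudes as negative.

latitude -30.013°, longitude 42.523°

Apply the spherical direct solution leg by leg, carrying full precision between legs.
Leg 1: from (-25.618°, 27.734°), δ = 419.5/3958.8 = 0.105966 rad, θ = 9° → φ = -19.618°, λ = 28.740°.
Leg 2: from (-19.618°, 28.740°), δ = 961.5/3958.8 = 0.242877 rad, θ = 144.6° → φ = -30.700°, λ = 38.065°.
Leg 3: from (-30.700°, 38.065°), δ = 270/3958.8 = 0.068202 rad, θ = 81° → φ = -30.013°, λ = 42.523°.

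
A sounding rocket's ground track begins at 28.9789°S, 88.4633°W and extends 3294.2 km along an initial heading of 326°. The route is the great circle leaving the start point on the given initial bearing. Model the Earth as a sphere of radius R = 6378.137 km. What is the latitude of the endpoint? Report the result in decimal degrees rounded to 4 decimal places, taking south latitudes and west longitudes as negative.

latitude -3.6206°

The arc subtends δ = 3294.2/6378.137 = 0.516483 rad at the centre.
Converting: φ₁ = -0.505777 rad, θ = 5.689773 rad.
Destination latitude: φ₂ = arcsin( sin φ₁ cos δ + cos φ₁ sin δ cos θ ) = arcsin(-0.063150) = -3.6206°.
For the longitude increment, Δλ = atan2( sin θ sin δ cos φ₁, cos δ − sin φ₁ sin φ₂ ) = atan2(-0.241570, 0.838966) = -16.0631°.
λ₂ = -88.4633° + -16.0631° = -104.5264°.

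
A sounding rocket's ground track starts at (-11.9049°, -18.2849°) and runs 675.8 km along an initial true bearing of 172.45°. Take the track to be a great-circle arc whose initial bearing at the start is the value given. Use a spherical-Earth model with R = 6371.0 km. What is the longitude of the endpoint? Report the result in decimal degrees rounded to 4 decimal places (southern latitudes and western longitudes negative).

Angular distance δ = d/R = 675.8 / 6371 = 0.106074 rad.
With φ₁ = -11.9049° = -0.207780 rad and θ = 172.45° = 3.009820 rad:
Applying the spherical law of cosines for sides, sin φ₂ = sin φ₁ cos δ + cos φ₁ sin δ cos θ = -0.307829, so φ₂ = -17.9284°.
For the longitude increment, Δλ = atan2( sin θ sin δ cos φ₁, cos δ − sin φ₁ sin φ₂ ) = atan2(0.013612, 0.930878) = 0.8378°.
λ₂ = λ₁ + Δλ = -17.4471°.

longitude -17.4471°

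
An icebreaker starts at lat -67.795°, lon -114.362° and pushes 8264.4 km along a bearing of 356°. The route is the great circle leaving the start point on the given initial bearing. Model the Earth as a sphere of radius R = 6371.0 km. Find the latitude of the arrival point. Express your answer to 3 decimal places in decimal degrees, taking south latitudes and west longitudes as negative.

latitude 6.477°

Central angle δ = d/R = 1.297190 rad.
Start latitude φ₁ = -1.183246 rad; initial bearing θ = 6.213372 rad.
Destination latitude: φ₂ = arcsin( sin φ₁ cos δ + cos φ₁ sin δ cos θ ) = arcsin(0.112812) = 6.477°.
Then Δλ = atan2(-0.025382, 0.374650) = -0.067645 rad, from sin θ sin δ cos φ₁ over cos δ − sin φ₁ sin φ₂.
Hence λ₂ = -114.362° + -3.876° = -118.238°.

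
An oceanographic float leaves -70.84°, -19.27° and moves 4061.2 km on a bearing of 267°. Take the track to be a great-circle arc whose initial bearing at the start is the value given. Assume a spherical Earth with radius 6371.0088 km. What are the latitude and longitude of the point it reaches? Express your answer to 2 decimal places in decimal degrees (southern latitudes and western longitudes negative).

δ = 4061.2/6371.0088 = 0.637450 rad (36.5232°).
Converting: φ₁ = -1.236391 rad, θ = 4.660029 rad.
sin φ₂ = sin φ₁ cos δ + cos φ₁ sin δ cos θ = (-0.944606)(0.803616) + (0.328207)(0.595148)(-0.052336) = -0.769323
φ₂ = asin(-0.769323) = -0.877781 rad = -50.29°.
Then Δλ = atan2(-0.195064, 0.076909) = -1.195235 rad, from sin θ sin δ cos φ₁ over cos δ − sin φ₁ sin φ₂.
λ₂ = λ₁ + Δλ = -87.75°.

latitude -50.29°, longitude -87.75°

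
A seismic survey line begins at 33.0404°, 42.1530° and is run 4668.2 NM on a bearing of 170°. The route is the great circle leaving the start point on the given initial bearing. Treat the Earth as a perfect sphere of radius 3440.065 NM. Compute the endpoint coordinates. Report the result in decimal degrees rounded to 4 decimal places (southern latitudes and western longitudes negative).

Angular distance δ = d/R = 4668.2 / 3440.065 = 1.357009 rad.
With φ₁ = 33.0404° = 0.576664 rad and θ = 170° = 2.967060 rad:
Destination latitude: φ₂ = arcsin( sin φ₁ cos δ + cos φ₁ sin δ cos θ ) = arcsin(-0.691079) = -43.7156°.
For the longitude increment, Δλ = atan2( sin θ sin δ cos φ₁, cos δ − sin φ₁ sin φ₂ ) = atan2(0.142253, 0.588960) = 13.5787°.
Hence λ₂ = 42.1530° + 13.5787° = 55.7317°.

latitude -43.7156°, longitude 55.7317°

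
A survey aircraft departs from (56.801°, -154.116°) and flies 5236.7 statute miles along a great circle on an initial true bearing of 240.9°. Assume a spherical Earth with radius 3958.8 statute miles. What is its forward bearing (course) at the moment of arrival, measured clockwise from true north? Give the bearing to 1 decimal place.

final bearing 208.6°

The arc subtends δ = 5236.7/3958.8 = 1.322800 rad at the centre.
Start latitude φ₁ = 0.991364 rad; initial bearing θ = 4.204498 rad.
sin φ₂ = sin φ₁ cos δ + cos φ₁ sin δ cos θ = (0.836774)(0.245462) + (0.547549)(0.969406)(-0.486335) = -0.052749
φ₂ = asin(-0.052749) = -0.052773 rad = -3.024°.
Then Δλ = atan2(-0.463796, 0.289601) = -1.012617 rad, from sin θ sin δ cos φ₁ over cos δ − sin φ₁ sin φ₂.
λ₂ = -154.116° + -58.019° = -212.135°, normalized to (−180°, 180°] → 147.865°.
The forward bearing on arrival equals the back-azimuth from the destination plus 180°.
Back-azimuth from P₂ (-3.0°, 147.9°) to P₁ (56.8°, -154.1°), with Δλ' = λ₁ − λ₂ = -302.0°: atan2( sin Δλ' cos φ₁ , cos φ₂ sin φ₁ − sin φ₂ cos φ₁ cos Δλ' ) = 28.6°.
Final bearing = (28.6° + 180°) mod 360° = 208.6°.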